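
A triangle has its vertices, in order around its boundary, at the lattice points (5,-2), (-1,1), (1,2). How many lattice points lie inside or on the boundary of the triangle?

11

Using the shoelace formula, 2A = |[5·1 − (-1)·(-2)] + [(-1)·2 − 1·1] + [1·(-2) − 5·2]| = 12, so the area is 6.
The number of boundary lattice points is Σ gcd(|Δx|,|Δy|) = gcd(6,3) + gcd(2,1) + gcd(4,4) = 3+1+4 = 8.
Pick's theorem gives I = A − B/2 + 1 = 6 − 8/2 + 1 = 3, so the closed region contains I + B = 3 + 8 = 11 lattice points.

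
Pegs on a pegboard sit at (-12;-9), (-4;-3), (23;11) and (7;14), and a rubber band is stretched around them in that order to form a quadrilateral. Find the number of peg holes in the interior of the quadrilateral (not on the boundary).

186

By the shoelace formula, twice the signed area is |[(-12)·(-3) − (-4)·(-9)] + [(-4)·11 − 23·(-3)] + [23·14 − 7·11] + [7·(-9) − (-12)·14]| = 375, so the area is 375/2.
Summing gcd(|Δx|,|Δy|) over the edges gives the boundary count: gcd(8,6) + gcd(27,14) + gcd(16,3) + gcd(19,23) = 2+1+1+1 = 5.
By Pick's theorem A = I + B/2 − 1, so I = 375/2 − 5/2 + 1 = 186.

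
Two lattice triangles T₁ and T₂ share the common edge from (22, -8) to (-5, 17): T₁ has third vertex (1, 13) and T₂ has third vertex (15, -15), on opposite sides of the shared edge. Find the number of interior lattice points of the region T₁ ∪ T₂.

The union is the simple quadrilateral with vertices (22, -8), (1, 13), (-5, 17), (15, -15) in order.
Using the shoelace formula, 2A = |(22·13 − 1·(-8)) + (1·17 − (-5)·13) + ((-5)·(-15) − 15·17) + (15·(-8) − 22·(-15))| = 406, so the area is 203.
Summing gcd(|Δx|,|Δy|) over the edges gives the boundary count: gcd(21,21) + gcd(6,4) + gcd(20,32) + gcd(7,7) = 21+2+4+7 = 34.
By Pick's theorem I = A − B/2 + 1 = 203 − 34/2 + 1 = 187.

187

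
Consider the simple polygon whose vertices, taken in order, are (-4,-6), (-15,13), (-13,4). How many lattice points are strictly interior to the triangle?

30

By the shoelace formula, twice the signed area is |((-4)·13 − (-15)·(-6)) + ((-15)·4 − (-13)·13) + ((-13)·(-6) − (-4)·4)| = 61, so the area is 30.5.
Summing gcd(|Δx|,|Δy|) over the edges gives the boundary count: gcd(11,19) + gcd(2,9) + gcd(9,10) = 1+1+1 = 3.
Pick's theorem gives I = A − B/2 + 1 = 30.5 − 3/2 + 1 = 30.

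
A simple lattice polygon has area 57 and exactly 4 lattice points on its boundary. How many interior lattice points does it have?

56

From Pick's theorem, I = A − B/2 + 1 = 57 − 4/2 + 1 = 56.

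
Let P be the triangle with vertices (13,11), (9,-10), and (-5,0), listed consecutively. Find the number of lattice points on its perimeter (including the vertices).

4

Summing gcd(|Δx|,|Δy|) over the edges gives the boundary count: gcd(4,21) + gcd(14,10) + gcd(18,11) = 1+2+1 = 4.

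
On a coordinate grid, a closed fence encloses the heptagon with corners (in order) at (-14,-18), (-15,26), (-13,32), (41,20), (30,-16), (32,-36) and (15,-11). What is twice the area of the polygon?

4408

Using the shoelace formula, 2A = |[(-14)·26 − (-15)·(-18)] + [(-15)·32 − (-13)·26] + [(-13)·20 − 41·32] + [41·(-16) − 30·20] + [30·(-36) − 32·(-16)] + [32·(-11) − 15·(-36)] + [15·(-18) − (-14)·(-11)]| = 4408, so the area is 2204.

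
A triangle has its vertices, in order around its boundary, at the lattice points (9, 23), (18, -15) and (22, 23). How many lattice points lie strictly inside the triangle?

240

Using the shoelace formula, 2A = |[9·(-15) − 18·23] + [18·23 − 22·(-15)] + [22·23 − 9·23]| = 494, so the area is 247.
Along each edge there are gcd(|Δx|,|Δy|)+1 lattice points, so counting each shared vertex once the boundary has gcd(9,38) + gcd(4,38) + gcd(13,0) = 1+2+13 = 16.
Pick's theorem gives I = A − B/2 + 1 = 247 − 16/2 + 1 = 240.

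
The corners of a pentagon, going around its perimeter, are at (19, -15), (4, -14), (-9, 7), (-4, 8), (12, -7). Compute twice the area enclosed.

The shoelace formula gives twice the area as |(19·(-14) − 4·(-15)) + (4·7 − (-9)·(-14)) + ((-9)·8 − (-4)·7) + ((-4)·(-7) − 12·8) + (12·(-15) − 19·(-7))| = 463, so the area is 463/2.

463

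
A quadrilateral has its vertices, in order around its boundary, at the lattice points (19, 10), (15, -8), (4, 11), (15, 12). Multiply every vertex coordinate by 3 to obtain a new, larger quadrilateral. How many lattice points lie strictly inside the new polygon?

The shoelace formula gives twice the area as |[19·(-8) − 15·10] + [15·11 − 4·(-8)] + [4·12 − 15·11] + [15·10 − 19·12]| = 300, so the area is 150.
Summing gcd(|Δx|,|Δy|) over the edges gives the boundary count: gcd(4,18) + gcd(11,19) + gcd(11,1) + gcd(4,2) = 2+1+1+2 = 6.
Scaling by 3 multiplies the area by 3² = 9 (so the new area is 1350) and multiplies the boundary lattice-point count by 3, giving 18.
By Pick's theorem, the interior count of the dilated polygon is 1350 − 18/2 + 1 = 1342.

1342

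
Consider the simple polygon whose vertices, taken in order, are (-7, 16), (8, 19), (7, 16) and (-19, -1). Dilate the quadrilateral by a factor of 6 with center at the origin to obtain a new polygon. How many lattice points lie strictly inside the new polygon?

Using the shoelace formula, 2A = |[(-7)·19 − 8·16] + [8·16 − 7·19] + [7·(-1) − (-19)·16] + [(-19)·16 − (-7)·(-1)]| = 280, so the area is 140.
Along each edge there are gcd(|Δx|,|Δy|)+1 lattice points, so counting each shared vertex once the boundary has gcd(15,3) + gcd(1,3) + gcd(26,17) + gcd(12,17) = 3+1+1+1 = 6.
Scaling by 6 multiplies the area by 6² = 36 (so the new area is 5040) and multiplies the boundary lattice-point count by 6, giving 36.
By Pick's theorem, the interior count of the dilated polygon is 5040 − 36/2 + 1 = 5023.

5023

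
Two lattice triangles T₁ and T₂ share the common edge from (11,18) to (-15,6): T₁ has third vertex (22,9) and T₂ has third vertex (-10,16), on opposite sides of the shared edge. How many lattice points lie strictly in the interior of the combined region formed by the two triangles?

280

The union is the simple quadrilateral with vertices (11,18), (22,9), (-15,6), (-10,16) in order.
By the shoelace formula, twice the signed area is |(11·9 − 22·18) + (22·6 − (-15)·9) + ((-15)·16 − (-10)·6) + ((-10)·18 − 11·16)| = 566, so the area is 283.
The number of boundary lattice points is Σ gcd(|Δx|,|Δy|) = gcd(11,9) + gcd(37,3) + gcd(5,10) + gcd(21,2) = 1+1+5+1 = 8.
By Pick's theorem I = A − B/2 + 1 = 283 − 8/2 + 1 = 280.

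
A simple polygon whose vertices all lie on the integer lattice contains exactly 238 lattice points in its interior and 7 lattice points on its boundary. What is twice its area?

By Pick's theorem, A = I + B/2 − 1 = 238 + 7/2 − 1 = 481/2.
Hence 2A = 481.

481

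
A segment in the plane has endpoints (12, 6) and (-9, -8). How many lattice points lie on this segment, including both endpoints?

8

The number of lattice points on a segment between lattice points is gcd(|Δx|,|Δy|) + 1 = gcd(21,14) + 1 = 7 + 1 = 8.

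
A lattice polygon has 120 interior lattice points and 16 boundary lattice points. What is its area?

127

Pick's theorem states A = I + B/2 − 1, so A = 120 + 16/2 − 1 = 127.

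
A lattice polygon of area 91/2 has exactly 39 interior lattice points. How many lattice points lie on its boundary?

Pick's theorem gives A = I + B/2 − 1, so B = 2(A − I + 1) = 2(91/2 − 39 + 1) = 15.

15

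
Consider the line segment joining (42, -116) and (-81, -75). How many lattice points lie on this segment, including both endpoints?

42

The number of lattice points on a segment between lattice points is gcd(|Δx|,|Δy|) + 1 = gcd(123,41) + 1 = 41 + 1 = 42.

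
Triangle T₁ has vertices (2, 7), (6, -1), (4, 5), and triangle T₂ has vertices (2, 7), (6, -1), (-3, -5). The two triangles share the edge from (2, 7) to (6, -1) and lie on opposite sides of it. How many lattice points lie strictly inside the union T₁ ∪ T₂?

46

The union is the simple quadrilateral with vertices (2, 7), (4, 5), (6, -1), (-3, -5) in order.
Using the shoelace formula, 2A = |(2·5 − 4·7) + (4·(-1) − 6·5) + (6·(-5) − (-3)·(-1)) + ((-3)·7 − 2·(-5))| = 96, so the area is 48.
Along each edge there are gcd(|Δx|,|Δy|)+1 lattice points, so counting each shared vertex once the boundary has gcd(2,2) + gcd(2,6) + gcd(9,4) + gcd(5,12) = 2+2+1+1 = 6.
By Pick's theorem I = A − B/2 + 1 = 48 − 6/2 + 1 = 46.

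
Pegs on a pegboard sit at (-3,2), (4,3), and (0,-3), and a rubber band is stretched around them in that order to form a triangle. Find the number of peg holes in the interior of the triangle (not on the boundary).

The shoelace formula gives twice the area as |((-3)·3 − 4·2) + (4·(-3) − 0·3) + (0·2 − (-3)·(-3))| = 38, so the area is 19.
Summing gcd(|Δx|,|Δy|) over the edges gives the boundary count: gcd(7,1) + gcd(4,6) + gcd(3,5) = 1+2+1 = 4.
By Pick's theorem A = I + B/2 − 1, so I = 19 − 4/2 + 1 = 18.

18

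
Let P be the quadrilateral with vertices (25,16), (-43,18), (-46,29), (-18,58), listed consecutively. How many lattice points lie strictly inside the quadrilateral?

Using the shoelace formula, 2A = |(25·18 − (-43)·16) + ((-43)·29 − (-46)·18) + ((-46)·58 − (-18)·29) + ((-18)·16 − 25·58)| = 3165, so the area is 1582.5.
The number of boundary lattice points is Σ gcd(|Δx|,|Δy|) = gcd(68,2) + gcd(3,11) + gcd(28,29) + gcd(43,42) = 2+1+1+1 = 5.
Pick's theorem gives I = A − B/2 + 1 = 1582.5 − 5/2 + 1 = 1581.

1581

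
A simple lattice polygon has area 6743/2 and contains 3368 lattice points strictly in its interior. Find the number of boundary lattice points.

Pick's theorem gives A = I + B/2 − 1, so B = 2(A − I + 1) = 2(6743/2 − 3368 + 1) = 9.

9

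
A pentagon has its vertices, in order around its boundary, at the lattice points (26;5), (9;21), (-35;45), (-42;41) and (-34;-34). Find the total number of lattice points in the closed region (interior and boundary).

The shoelace formula gives twice the area as |[26·21 − 9·5] + [9·45 − (-35)·21] + [(-35)·41 − (-42)·45] + [(-42)·(-34) − (-34)·41] + [(-34)·5 − 26·(-34)]| = 5632, so the area is 2816.
Summing gcd(|Δx|,|Δy|) over the edges gives the boundary count: gcd(17,16) + gcd(44,24) + gcd(7,4) + gcd(8,75) + gcd(60,39) = 1+4+1+1+3 = 10.
Pick's theorem gives I = A − B/2 + 1 = 2816 − 10/2 + 1 = 2812, so the closed region contains I + B = 2812 + 10 = 2822 lattice points.

2822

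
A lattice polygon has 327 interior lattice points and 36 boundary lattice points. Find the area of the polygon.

344

Pick's theorem states A = I + B/2 − 1, so A = 327 + 36/2 − 1 = 344.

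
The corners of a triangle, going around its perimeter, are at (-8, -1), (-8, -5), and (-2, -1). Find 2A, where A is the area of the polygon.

Using the shoelace formula, 2A = |[(-8)·(-5) − (-8)·(-1)] + [(-8)·(-1) − (-2)·(-5)] + [(-2)·(-1) − (-8)·(-1)]| = 24, so the area is 12.

24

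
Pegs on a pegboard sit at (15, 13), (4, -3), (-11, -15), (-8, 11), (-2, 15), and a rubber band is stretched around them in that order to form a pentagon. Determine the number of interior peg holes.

Using the shoelace formula, 2A = |[15·(-3) − 4·13] + [4·(-15) − (-11)·(-3)] + [(-11)·11 − (-8)·(-15)] + [(-8)·15 − (-2)·11] + [(-2)·13 − 15·15]| = 780, so the area is 390.
Along each edge there are gcd(|Δx|,|Δy|)+1 lattice points, so counting each shared vertex once the boundary has gcd(11,16) + gcd(15,12) + gcd(3,26) + gcd(6,4) + gcd(17,2) = 1+3+1+2+1 = 8.
By Pick's theorem A = I + B/2 − 1, so I = 390 − 8/2 + 1 = 387.

387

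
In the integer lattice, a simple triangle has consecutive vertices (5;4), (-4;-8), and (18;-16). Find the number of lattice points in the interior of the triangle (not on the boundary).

166

By the shoelace formula, twice the signed area is |(5·(-8) − (-4)·4) + ((-4)·(-16) − 18·(-8)) + (18·4 − 5·(-16))| = 336, so the area is 168.
Summing gcd(|Δx|,|Δy|) over the edges gives the boundary count: gcd(9,12) + gcd(22,8) + gcd(13,20) = 3+2+1 = 6.
Pick's theorem gives I = A − B/2 + 1 = 168 − 6/2 + 1 = 166.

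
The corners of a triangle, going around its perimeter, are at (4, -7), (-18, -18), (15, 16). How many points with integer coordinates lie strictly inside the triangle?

The shoelace formula gives twice the area as |[4·(-18) − (-18)·(-7)] + [(-18)·16 − 15·(-18)] + [15·(-7) − 4·16]| = 385, so the area is 385/2.
Summing gcd(|Δx|,|Δy|) over the edges gives the boundary count: gcd(22,11) + gcd(33,34) + gcd(11,23) = 11+1+1 = 13.
Pick's theorem gives I = A − B/2 + 1 = 385/2 − 13/2 + 1 = 187.

187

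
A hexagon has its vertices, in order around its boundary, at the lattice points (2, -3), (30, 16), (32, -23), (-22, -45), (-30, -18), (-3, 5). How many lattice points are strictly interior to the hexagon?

Using the shoelace formula, 2A = |[2·16 − 30·(-3)] + [30·(-23) − 32·16] + [32·(-45) − (-22)·(-23)] + [(-22)·(-18) − (-30)·(-45)] + [(-30)·5 − (-3)·(-18)] + [(-3)·(-3) − 2·5]| = 4185, so the area is 2092.5.
Summing gcd(|Δx|,|Δy|) over the edges gives the boundary count: gcd(28,19) + gcd(2,39) + gcd(54,22) + gcd(8,27) + gcd(27,23) + gcd(5,8) = 1+1+2+1+1+1 = 7.
Pick's theorem gives I = A − B/2 + 1 = 2092.5 − 7/2 + 1 = 2090.

2090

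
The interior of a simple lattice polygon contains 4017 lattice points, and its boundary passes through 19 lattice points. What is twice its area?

Pick's theorem states A = I + B/2 − 1, so A = 4017 + 19/2 − 1 = 8051/2.
Hence 2A = 8051.

8051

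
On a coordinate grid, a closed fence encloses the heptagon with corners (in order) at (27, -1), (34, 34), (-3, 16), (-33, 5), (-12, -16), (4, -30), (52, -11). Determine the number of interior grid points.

By the shoelace formula, twice the signed area is |[27·34 − 34·(-1)] + [34·16 − (-3)·34] + [(-3)·5 − (-33)·16] + [(-33)·(-16) − (-12)·5] + [(-12)·(-30) − 4·(-16)] + [4·(-11) − 52·(-30)] + [52·(-1) − 27·(-11)]| = 4884, so the area is 2442.
Along each edge there are gcd(|Δx|,|Δy|)+1 lattice points, so counting each shared vertex once the boundary has gcd(7,35) + gcd(37,18) + gcd(30,11) + gcd(21,21) + gcd(16,14) + gcd(48,19) + gcd(25,10) = 7+1+1+21+2+1+5 = 38.
Pick's theorem gives I = A − B/2 + 1 = 2442 − 38/2 + 1 = 2424.

2424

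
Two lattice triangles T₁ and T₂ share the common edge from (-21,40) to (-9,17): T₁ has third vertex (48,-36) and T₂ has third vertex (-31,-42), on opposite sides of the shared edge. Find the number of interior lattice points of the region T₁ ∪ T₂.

943

The union is the simple quadrilateral with vertices (-21,40), (48,-36), (-9,17), (-31,-42) in order.
Using the shoelace formula, 2A = |[(-21)·(-36) − 48·40] + [48·17 − (-9)·(-36)] + [(-9)·(-42) − (-31)·17] + [(-31)·40 − (-21)·(-42)]| = 1889, so the area is 1889/2.
The number of boundary lattice points is Σ gcd(|Δx|,|Δy|) = gcd(69,76) + gcd(57,53) + gcd(22,59) + gcd(10,82) = 1+1+1+2 = 5.
By Pick's theorem I = A − B/2 + 1 = 1889/2 − 5/2 + 1 = 943.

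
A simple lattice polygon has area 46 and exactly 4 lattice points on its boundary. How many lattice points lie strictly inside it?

Pick's theorem A = I + B/2 − 1 rearranges to I = A − B/2 + 1 = 46 − 4/2 + 1 = 45.

45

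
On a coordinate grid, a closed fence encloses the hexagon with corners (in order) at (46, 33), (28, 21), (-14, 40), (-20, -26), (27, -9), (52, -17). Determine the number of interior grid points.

2997

The shoelace formula gives twice the area as |(46·21 − 28·33) + (28·40 − (-14)·21) + ((-14)·(-26) − (-20)·40) + ((-20)·(-9) − 27·(-26)) + (27·(-17) − 52·(-9)) + (52·33 − 46·(-17))| = 6009, so the area is 6009/2.
Summing gcd(|Δx|,|Δy|) over the edges gives the boundary count: gcd(18,12) + gcd(42,19) + gcd(6,66) + gcd(47,17) + gcd(25,8) + gcd(6,50) = 6+1+6+1+1+2 = 17.
Pick's theorem gives I = A − B/2 + 1 = 6009/2 − 17/2 + 1 = 2997.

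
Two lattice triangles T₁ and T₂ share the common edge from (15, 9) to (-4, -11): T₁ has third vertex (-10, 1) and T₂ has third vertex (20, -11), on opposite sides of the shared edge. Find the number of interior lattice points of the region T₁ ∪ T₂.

The union is the simple quadrilateral with vertices (15, 9), (-10, 1), (-4, -11), (20, -11) in order.
The shoelace formula gives twice the area as |(15·1 − (-10)·9) + ((-10)·(-11) − (-4)·1) + ((-4)·(-11) − 20·(-11)) + (20·9 − 15·(-11))| = 828, so the area is 414.
The number of boundary lattice points is Σ gcd(|Δx|,|Δy|) = gcd(25,8) + gcd(6,12) + gcd(24,0) + gcd(5,20) = 1+6+24+5 = 36.
By Pick's theorem I = A − B/2 + 1 = 414 − 36/2 + 1 = 397.

397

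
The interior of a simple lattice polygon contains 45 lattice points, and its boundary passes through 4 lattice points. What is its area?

46

Pick's theorem states A = I + B/2 − 1, so A = 45 + 4/2 − 1 = 46.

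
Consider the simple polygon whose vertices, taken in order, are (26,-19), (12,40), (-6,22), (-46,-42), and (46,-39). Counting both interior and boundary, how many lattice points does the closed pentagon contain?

Using the shoelace formula, 2A = |[26·40 − 12·(-19)] + [12·22 − (-6)·40] + [(-6)·(-42) − (-46)·22] + [(-46)·(-39) − 46·(-42)] + [46·(-19) − 26·(-39)]| = 6902, so the area is 3451.
Along each edge there are gcd(|Δx|,|Δy|)+1 lattice points, so counting each shared vertex once the boundary has gcd(14,59) + gcd(18,18) + gcd(40,64) + gcd(92,3) + gcd(20,20) = 1+18+8+1+20 = 48.
Pick's theorem gives I = A − B/2 + 1 = 3451 − 48/2 + 1 = 3428, so the closed region contains I + B = 3428 + 48 = 3476 lattice points.

3476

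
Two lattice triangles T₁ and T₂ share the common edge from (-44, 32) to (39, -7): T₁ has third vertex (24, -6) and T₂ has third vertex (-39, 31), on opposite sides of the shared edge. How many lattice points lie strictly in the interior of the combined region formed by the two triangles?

The union is the simple quadrilateral with vertices (-44, 32), (24, -6), (39, -7), (-39, 31) in order.
Using the shoelace formula, 2A = |[(-44)·(-6) − 24·32] + [24·(-7) − 39·(-6)] + [39·31 − (-39)·(-7)] + [(-39)·32 − (-44)·31]| = 614, so the area is 307.
Along each edge there are gcd(|Δx|,|Δy|)+1 lattice points, so counting each shared vertex once the boundary has gcd(68,38) + gcd(15,1) + gcd(78,38) + gcd(5,1) = 2+1+2+1 = 6.
By Pick's theorem I = A − B/2 + 1 = 307 − 6/2 + 1 = 305.

305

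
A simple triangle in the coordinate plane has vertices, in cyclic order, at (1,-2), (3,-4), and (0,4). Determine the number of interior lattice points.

The shoelace formula gives twice the area as |[1·(-4) − 3·(-2)] + [3·4 − 0·(-4)] + [0·(-2) − 1·4]| = 10, so the area is 5.
Summing gcd(|Δx|,|Δy|) over the edges gives the boundary count: gcd(2,2) + gcd(3,8) + gcd(1,6) = 2+1+1 = 4.
Pick's theorem gives I = A − B/2 + 1 = 5 − 4/2 + 1 = 4.

4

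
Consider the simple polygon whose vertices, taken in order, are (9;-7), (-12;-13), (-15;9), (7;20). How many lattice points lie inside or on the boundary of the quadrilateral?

Using the shoelace formula, 2A = |[9·(-13) − (-12)·(-7)] + [(-12)·9 − (-15)·(-13)] + [(-15)·20 − 7·9] + [7·(-7) − 9·20]| = 1096, so the area is 548.
Summing gcd(|Δx|,|Δy|) over the edges gives the boundary count: gcd(21,6) + gcd(3,22) + gcd(22,11) + gcd(2,27) = 3+1+11+1 = 16.
Pick's theorem gives I = A − B/2 + 1 = 548 − 16/2 + 1 = 541, so the closed region contains I + B = 541 + 16 = 557 lattice points.

557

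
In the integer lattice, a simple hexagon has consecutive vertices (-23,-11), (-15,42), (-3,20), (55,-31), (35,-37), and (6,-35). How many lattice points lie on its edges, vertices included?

8

Summing gcd(|Δx|,|Δy|) over the edges gives the boundary count: gcd(8,53) + gcd(12,22) + gcd(58,51) + gcd(20,6) + gcd(29,2) + gcd(29,24) = 1+2+1+2+1+1 = 8.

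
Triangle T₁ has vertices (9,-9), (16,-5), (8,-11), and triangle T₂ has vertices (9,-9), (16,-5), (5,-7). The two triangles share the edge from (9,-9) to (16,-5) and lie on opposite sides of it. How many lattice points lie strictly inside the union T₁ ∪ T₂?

18

The union is the simple quadrilateral with vertices (9,-9), (8,-11), (16,-5), (5,-7) in order.
By the shoelace formula, twice the signed area is |[9·(-11) − 8·(-9)] + [8·(-5) − 16·(-11)] + [16·(-7) − 5·(-5)] + [5·(-9) − 9·(-7)]| = 40, so the area is 20.
The number of boundary lattice points is Σ gcd(|Δx|,|Δy|) = gcd(1,2) + gcd(8,6) + gcd(11,2) + gcd(4,2) = 1+2+1+2 = 6.
By Pick's theorem I = A − B/2 + 1 = 20 − 6/2 + 1 = 18.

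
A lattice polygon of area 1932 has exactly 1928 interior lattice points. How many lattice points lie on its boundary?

10

Pick's theorem gives A = I + B/2 − 1, so B = 2(A − I + 1) = 2(1932 − 1928 + 1) = 10.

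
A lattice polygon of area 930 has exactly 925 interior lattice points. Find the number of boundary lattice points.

Pick's theorem gives A = I + B/2 − 1, so B = 2(A − I + 1) = 2(930 − 925 + 1) = 12.

12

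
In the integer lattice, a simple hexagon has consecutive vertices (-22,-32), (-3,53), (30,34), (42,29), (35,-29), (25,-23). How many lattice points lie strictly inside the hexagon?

By the shoelace formula, twice the signed area is |((-22)·53 − (-3)·(-32)) + ((-3)·34 − 30·53) + (30·29 − 42·34) + (42·(-29) − 35·29) + (35·(-23) − 25·(-29)) + (25·(-32) − (-22)·(-23))| = 7131, so the area is 7131/2.
The number of boundary lattice points is Σ gcd(|Δx|,|Δy|) = gcd(19,85) + gcd(33,19) + gcd(12,5) + gcd(7,58) + gcd(10,6) + gcd(47,9) = 1+1+1+1+2+1 = 7.
Pick's theorem gives I = A − B/2 + 1 = 7131/2 − 7/2 + 1 = 3563.

3563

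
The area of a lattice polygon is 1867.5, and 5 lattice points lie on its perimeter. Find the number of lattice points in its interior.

From Pick's theorem, I = A − B/2 + 1 = 1867.5 − 5/2 + 1 = 1866.

1866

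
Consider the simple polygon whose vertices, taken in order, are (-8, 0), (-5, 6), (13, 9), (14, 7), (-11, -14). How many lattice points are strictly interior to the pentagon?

The shoelace formula gives twice the area as |[(-8)·6 − (-5)·0] + [(-5)·9 − 13·6] + [13·7 − 14·9] + [14·(-14) − (-11)·7] + [(-11)·0 − (-8)·(-14)]| = 437, so the area is 218.5.
The number of boundary lattice points is Σ gcd(|Δx|,|Δy|) = gcd(3,6) + gcd(18,3) + gcd(1,2) + gcd(25,21) + gcd(3,14) = 3+3+1+1+1 = 9.
By Pick's theorem A = I + B/2 − 1, so I = 218.5 − 9/2 + 1 = 215.

215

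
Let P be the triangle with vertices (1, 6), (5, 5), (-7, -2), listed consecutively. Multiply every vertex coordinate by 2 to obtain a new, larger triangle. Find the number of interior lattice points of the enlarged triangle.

71

Using the shoelace formula, 2A = |(1·5 − 5·6) + (5·(-2) − (-7)·5) + ((-7)·6 − 1·(-2))| = 40, so the area is 20.
The number of boundary lattice points is Σ gcd(|Δx|,|Δy|) = gcd(4,1) + gcd(12,7) + gcd(8,8) = 1+1+8 = 10.
Scaling by 2 multiplies the area by 2² = 4 (so the new area is 80) and multiplies the boundary lattice-point count by 2, giving 20.
By Pick's theorem, the interior count of the dilated polygon is 80 − 20/2 + 1 = 71.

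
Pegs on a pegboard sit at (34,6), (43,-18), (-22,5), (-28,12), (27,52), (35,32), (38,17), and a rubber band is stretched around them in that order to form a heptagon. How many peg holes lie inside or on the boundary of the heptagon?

2451

By the shoelace formula, twice the signed area is |[34·(-18) − 43·6] + [43·5 − (-22)·(-18)] + [(-22)·12 − (-28)·5] + [(-28)·52 − 27·12] + [27·32 − 35·52] + [35·17 − 38·32] + [38·6 − 34·17]| = 4882, so the area is 2441.
Summing gcd(|Δx|,|Δy|) over the edges gives the boundary count: gcd(9,24) + gcd(65,23) + gcd(6,7) + gcd(55,40) + gcd(8,20) + gcd(3,15) + gcd(4,11) = 3+1+1+5+4+3+1 = 18.
Pick's theorem gives I = A − B/2 + 1 = 2441 − 18/2 + 1 = 2433, so the closed region contains I + B = 2433 + 18 = 2451 lattice points.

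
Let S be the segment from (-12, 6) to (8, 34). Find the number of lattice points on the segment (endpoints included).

5

The number of lattice points on a segment between lattice points is gcd(|Δx|,|Δy|) + 1 = gcd(20,28) + 1 = 4 + 1 = 5.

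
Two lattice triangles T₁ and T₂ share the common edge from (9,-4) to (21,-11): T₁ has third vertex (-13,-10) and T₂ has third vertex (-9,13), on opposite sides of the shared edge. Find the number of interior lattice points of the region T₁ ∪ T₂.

The union is the simple quadrilateral with vertices (9,-4), (-13,-10), (21,-11), (-9,13) in order.
By the shoelace formula, twice the signed area is |(9·(-10) − (-13)·(-4)) + ((-13)·(-11) − 21·(-10)) + (21·13 − (-9)·(-11)) + ((-9)·(-4) − 9·13)| = 304, so the area is 152.
The number of boundary lattice points is Σ gcd(|Δx|,|Δy|) = gcd(22,6) + gcd(34,1) + gcd(30,24) + gcd(18,17) = 2+1+6+1 = 10.
By Pick's theorem I = A − B/2 + 1 = 152 − 10/2 + 1 = 148.

148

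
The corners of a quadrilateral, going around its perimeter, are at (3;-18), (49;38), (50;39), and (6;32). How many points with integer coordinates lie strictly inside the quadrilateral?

By the shoelace formula, twice the signed area is |(3·38 − 49·(-18)) + (49·39 − 50·38) + (50·32 − 6·39) + (6·(-18) − 3·32)| = 2169, so the area is 2169/2.
Summing gcd(|Δx|,|Δy|) over the edges gives the boundary count: gcd(46,56) + gcd(1,1) + gcd(44,7) + gcd(3,50) = 2+1+1+1 = 5.
By Pick's theorem A = I + B/2 − 1, so I = 2169/2 − 5/2 + 1 = 1083.

1083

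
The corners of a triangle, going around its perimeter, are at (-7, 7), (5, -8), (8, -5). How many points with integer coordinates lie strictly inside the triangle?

Using the shoelace formula, 2A = |[(-7)·(-8) − 5·7] + [5·(-5) − 8·(-8)] + [8·7 − (-7)·(-5)]| = 81, so the area is 40.5.
Along each edge there are gcd(|Δx|,|Δy|)+1 lattice points, so counting each shared vertex once the boundary has gcd(12,15) + gcd(3,3) + gcd(15,12) = 3+3+3 = 9.
Pick's theorem gives I = A − B/2 + 1 = 40.5 − 9/2 + 1 = 37.

37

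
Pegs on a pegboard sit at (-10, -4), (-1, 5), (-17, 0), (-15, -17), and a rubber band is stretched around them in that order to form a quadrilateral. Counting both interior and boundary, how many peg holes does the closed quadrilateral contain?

Using the shoelace formula, 2A = |[(-10)·5 − (-1)·(-4)] + [(-1)·0 − (-17)·5] + [(-17)·(-17) − (-15)·0] + [(-15)·(-4) − (-10)·(-17)]| = 210, so the area is 105.
Summing gcd(|Δx|,|Δy|) over the edges gives the boundary count: gcd(9,9) + gcd(16,5) + gcd(2,17) + gcd(5,13) = 9+1+1+1 = 12.
Pick's theorem gives I = A − B/2 + 1 = 105 − 12/2 + 1 = 100, so the closed region contains I + B = 100 + 12 = 112 lattice points.

112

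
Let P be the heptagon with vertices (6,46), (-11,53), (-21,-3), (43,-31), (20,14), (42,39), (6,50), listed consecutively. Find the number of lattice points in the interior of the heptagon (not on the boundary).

2997

The shoelace formula gives twice the area as |[6·53 − (-11)·46] + [(-11)·(-3) − (-21)·53] + [(-21)·(-31) − 43·(-3)] + [43·14 − 20·(-31)] + [20·39 − 42·14] + [42·50 − 6·39] + [6·46 − 6·50]| = 6006, so the area is 3003.
Along each edge there are gcd(|Δx|,|Δy|)+1 lattice points, so counting each shared vertex once the boundary has gcd(17,7) + gcd(10,56) + gcd(64,28) + gcd(23,45) + gcd(22,25) + gcd(36,11) + gcd(0,4) = 1+2+4+1+1+1+4 = 14.
Pick's theorem gives I = A − B/2 + 1 = 3003 − 14/2 + 1 = 2997.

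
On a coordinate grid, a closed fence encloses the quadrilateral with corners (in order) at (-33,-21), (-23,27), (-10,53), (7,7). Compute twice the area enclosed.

2680

The shoelace formula gives twice the area as |[(-33)·27 − (-23)·(-21)] + [(-23)·53 − (-10)·27] + [(-10)·7 − 7·53] + [7·(-21) − (-33)·7]| = 2680, so the area is 1340.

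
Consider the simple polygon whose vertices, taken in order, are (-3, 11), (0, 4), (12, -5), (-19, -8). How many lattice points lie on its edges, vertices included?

Summing gcd(|Δx|,|Δy|) over the edges gives the boundary count: gcd(3,7) + gcd(12,9) + gcd(31,3) + gcd(16,19) = 1+3+1+1 = 6.

6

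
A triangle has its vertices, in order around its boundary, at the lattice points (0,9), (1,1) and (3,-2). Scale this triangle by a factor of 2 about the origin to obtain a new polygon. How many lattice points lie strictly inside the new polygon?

By the shoelace formula, twice the signed area is |(0·1 − 1·9) + (1·(-2) − 3·1) + (3·9 − 0·(-2))| = 13, so the area is 6.5.
Summing gcd(|Δx|,|Δy|) over the edges gives the boundary count: gcd(1,8) + gcd(2,3) + gcd(3,11) = 1+1+1 = 3.
Scaling by 2 multiplies the area by 2² = 4 (so the new area is 26) and multiplies the boundary lattice-point count by 2, giving 6.
By Pick's theorem, the interior count of the dilated polygon is 26 − 6/2 + 1 = 24.

24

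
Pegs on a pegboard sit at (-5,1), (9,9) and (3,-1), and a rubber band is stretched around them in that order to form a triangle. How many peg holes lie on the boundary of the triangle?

6

The number of boundary lattice points is Σ gcd(|Δx|,|Δy|) = gcd(14,8) + gcd(6,10) + gcd(8,2) = 2+2+2 = 6.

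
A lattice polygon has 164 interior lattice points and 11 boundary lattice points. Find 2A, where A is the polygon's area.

337

Pick's theorem states A = I + B/2 − 1, so A = 164 + 11/2 − 1 = 337/2.
Hence 2A = 337.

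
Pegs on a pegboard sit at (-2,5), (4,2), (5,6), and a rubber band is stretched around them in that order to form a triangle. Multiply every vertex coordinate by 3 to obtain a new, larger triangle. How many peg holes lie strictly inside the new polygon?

The shoelace formula gives twice the area as |[(-2)·2 − 4·5] + [4·6 − 5·2] + [5·5 − (-2)·6]| = 27, so the area is 13.5.
Along each edge there are gcd(|Δx|,|Δy|)+1 lattice points, so counting each shared vertex once the boundary has gcd(6,3) + gcd(1,4) + gcd(7,1) = 3+1+1 = 5.
Scaling by 3 multiplies the area by 3² = 9 (so the new area is 243/2) and multiplies the boundary lattice-point count by 3, giving 15.
By Pick's theorem, the interior count of the dilated polygon is 243/2 − 15/2 + 1 = 115.

115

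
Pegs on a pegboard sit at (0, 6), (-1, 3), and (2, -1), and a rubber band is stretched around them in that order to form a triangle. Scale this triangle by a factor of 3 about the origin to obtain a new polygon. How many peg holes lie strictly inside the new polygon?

55

The shoelace formula gives twice the area as |[0·3 − (-1)·6] + [(-1)·(-1) − 2·3] + [2·6 − 0·(-1)]| = 13, so the area is 6.5.
Along each edge there are gcd(|Δx|,|Δy|)+1 lattice points, so counting each shared vertex once the boundary has gcd(1,3) + gcd(3,4) + gcd(2,7) = 1+1+1 = 3.
Scaling by 3 multiplies the area by 3² = 9 (so the new area is 117/2) and multiplies the boundary lattice-point count by 3, giving 9.
By Pick's theorem, the interior count of the dilated polygon is 117/2 − 9/2 + 1 = 55.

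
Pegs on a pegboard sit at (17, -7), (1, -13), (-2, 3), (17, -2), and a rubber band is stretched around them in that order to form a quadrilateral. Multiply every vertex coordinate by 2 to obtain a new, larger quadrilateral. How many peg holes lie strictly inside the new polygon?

The shoelace formula gives twice the area as |[17·(-13) − 1·(-7)] + [1·3 − (-2)·(-13)] + [(-2)·(-2) − 17·3] + [17·(-7) − 17·(-2)]| = 369, so the area is 184.5.
Summing gcd(|Δx|,|Δy|) over the edges gives the boundary count: gcd(16,6) + gcd(3,16) + gcd(19,5) + gcd(0,5) = 2+1+1+5 = 9.
Scaling by 2 multiplies the area by 2² = 4 (so the new area is 738) and multiplies the boundary lattice-point count by 2, giving 18.
By Pick's theorem, the interior count of the dilated polygon is 738 − 18/2 + 1 = 730.

730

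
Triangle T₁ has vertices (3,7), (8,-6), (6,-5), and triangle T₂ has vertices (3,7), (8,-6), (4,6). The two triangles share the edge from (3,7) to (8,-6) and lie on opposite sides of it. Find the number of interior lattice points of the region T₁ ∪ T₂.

The union is the simple quadrilateral with vertices (3,7), (6,-5), (8,-6), (4,6) in order.
The shoelace formula gives twice the area as |(3·(-5) − 6·7) + (6·(-6) − 8·(-5)) + (8·6 − 4·(-6)) + (4·7 − 3·6)| = 29, so the area is 29/2.
Summing gcd(|Δx|,|Δy|) over the edges gives the boundary count: gcd(3,12) + gcd(2,1) + gcd(4,12) + gcd(1,1) = 3+1+4+1 = 9.
By Pick's theorem I = A − B/2 + 1 = 29/2 − 9/2 + 1 = 11.

11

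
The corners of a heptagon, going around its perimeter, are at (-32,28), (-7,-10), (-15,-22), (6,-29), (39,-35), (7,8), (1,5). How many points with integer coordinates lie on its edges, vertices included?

The number of boundary lattice points is Σ gcd(|Δx|,|Δy|) = gcd(25,38) + gcd(8,12) + gcd(21,7) + gcd(33,6) + gcd(32,43) + gcd(6,3) + gcd(33,23) = 1+4+7+3+1+3+1 = 20.

20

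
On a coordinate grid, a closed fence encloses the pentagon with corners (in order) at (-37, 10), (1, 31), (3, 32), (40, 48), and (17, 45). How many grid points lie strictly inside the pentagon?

Using the shoelace formula, 2A = |((-37)·31 − 1·10) + (1·32 − 3·31) + (3·48 − 40·32) + (40·45 − 17·48) + (17·10 − (-37)·45)| = 465, so the area is 232.5.
Along each edge there are gcd(|Δx|,|Δy|)+1 lattice points, so counting each shared vertex once the boundary has gcd(38,21) + gcd(2,1) + gcd(37,16) + gcd(23,3) + gcd(54,35) = 1+1+1+1+1 = 5.
By Pick's theorem A = I + B/2 − 1, so I = 232.5 − 5/2 + 1 = 231.

231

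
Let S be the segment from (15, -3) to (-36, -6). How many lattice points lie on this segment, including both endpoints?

4

The number of lattice points on a segment between lattice points is gcd(|Δx|,|Δy|) + 1 = gcd(51,3) + 1 = 3 + 1 = 4.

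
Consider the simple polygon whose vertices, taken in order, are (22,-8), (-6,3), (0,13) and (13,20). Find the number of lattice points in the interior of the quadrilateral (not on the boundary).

The shoelace formula gives twice the area as |(22·3 − (-6)·(-8)) + ((-6)·13 − 0·3) + (0·20 − 13·13) + (13·(-8) − 22·20)| = 773, so the area is 386.5.
The number of boundary lattice points is Σ gcd(|Δx|,|Δy|) = gcd(28,11) + gcd(6,10) + gcd(13,7) + gcd(9,28) = 1+2+1+1 = 5.
By Pick's theorem A = I + B/2 − 1, so I = 386.5 − 5/2 + 1 = 385.

385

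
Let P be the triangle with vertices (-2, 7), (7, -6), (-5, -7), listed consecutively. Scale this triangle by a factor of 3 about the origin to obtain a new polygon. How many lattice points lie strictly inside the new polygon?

739

By the shoelace formula, twice the signed area is |((-2)·(-6) − 7·7) + (7·(-7) − (-5)·(-6)) + ((-5)·7 − (-2)·(-7))| = 165, so the area is 165/2.
The number of boundary lattice points is Σ gcd(|Δx|,|Δy|) = gcd(9,13) + gcd(12,1) + gcd(3,14) = 1+1+1 = 3.
Scaling by 3 multiplies the area by 3² = 9 (so the new area is 1485/2) and multiplies the boundary lattice-point count by 3, giving 9.
By Pick's theorem, the interior count of the dilated polygon is 1485/2 − 9/2 + 1 = 739.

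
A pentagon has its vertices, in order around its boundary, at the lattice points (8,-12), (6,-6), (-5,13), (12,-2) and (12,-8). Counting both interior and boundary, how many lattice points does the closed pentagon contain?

121

By the shoelace formula, twice the signed area is |[8·(-6) − 6·(-12)] + [6·13 − (-5)·(-6)] + [(-5)·(-2) − 12·13] + [12·(-8) − 12·(-2)] + [12·(-12) − 8·(-8)]| = 226, so the area is 113.
The number of boundary lattice points is Σ gcd(|Δx|,|Δy|) = gcd(2,6) + gcd(11,19) + gcd(17,15) + gcd(0,6) + gcd(4,4) = 2+1+1+6+4 = 14.
Pick's theorem gives I = A − B/2 + 1 = 113 − 14/2 + 1 = 107, so the closed region contains I + B = 107 + 14 = 121 lattice points.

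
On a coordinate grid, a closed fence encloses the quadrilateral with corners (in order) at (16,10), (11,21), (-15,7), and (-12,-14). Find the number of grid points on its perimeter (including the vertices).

The number of boundary lattice points is Σ gcd(|Δx|,|Δy|) = gcd(5,11) + gcd(26,14) + gcd(3,21) + gcd(28,24) = 1+2+3+4 = 10.

10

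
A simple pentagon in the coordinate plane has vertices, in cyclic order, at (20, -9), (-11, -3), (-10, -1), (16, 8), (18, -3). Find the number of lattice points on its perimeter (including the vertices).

The number of boundary lattice points is Σ gcd(|Δx|,|Δy|) = gcd(31,6) + gcd(1,2) + gcd(26,9) + gcd(2,11) + gcd(2,6) = 1+1+1+1+2 = 6.

6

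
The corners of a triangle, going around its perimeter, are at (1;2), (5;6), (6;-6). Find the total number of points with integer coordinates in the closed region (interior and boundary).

Using the shoelace formula, 2A = |(1·6 − 5·2) + (5·(-6) − 6·6) + (6·2 − 1·(-6))| = 52, so the area is 26.
Along each edge there are gcd(|Δx|,|Δy|)+1 lattice points, so counting each shared vertex once the boundary has gcd(4,4) + gcd(1,12) + gcd(5,8) = 4+1+1 = 6.
Pick's theorem gives I = A − B/2 + 1 = 26 − 6/2 + 1 = 24, so the closed region contains I + B = 24 + 6 = 30 lattice points.

30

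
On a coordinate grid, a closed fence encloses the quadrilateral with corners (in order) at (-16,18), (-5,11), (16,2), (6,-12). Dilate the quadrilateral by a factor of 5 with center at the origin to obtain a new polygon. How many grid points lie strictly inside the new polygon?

By the shoelace formula, twice the signed area is |[(-16)·11 − (-5)·18] + [(-5)·2 − 16·11] + [16·(-12) − 6·2] + [6·18 − (-16)·(-12)]| = 560, so the area is 280.
Summing gcd(|Δx|,|Δy|) over the edges gives the boundary count: gcd(11,7) + gcd(21,9) + gcd(10,14) + gcd(22,30) = 1+3+2+2 = 8.
Scaling by 5 multiplies the area by 5² = 25 (so the new area is 7000) and multiplies the boundary lattice-point count by 5, giving 40.
By Pick's theorem, the interior count of the dilated polygon is 7000 − 40/2 + 1 = 6981.

6981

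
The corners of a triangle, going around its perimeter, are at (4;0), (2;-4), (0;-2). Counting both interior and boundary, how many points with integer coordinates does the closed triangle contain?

Using the shoelace formula, 2A = |(4·(-4) − 2·0) + (2·(-2) − 0·(-4)) + (0·0 − 4·(-2))| = 12, so the area is 6.
The number of boundary lattice points is Σ gcd(|Δx|,|Δy|) = gcd(2,4) + gcd(2,2) + gcd(4,2) = 2+2+2 = 6.
Pick's theorem gives I = A − B/2 + 1 = 6 − 6/2 + 1 = 4, so the closed region contains I + B = 4 + 6 = 10 lattice points.

10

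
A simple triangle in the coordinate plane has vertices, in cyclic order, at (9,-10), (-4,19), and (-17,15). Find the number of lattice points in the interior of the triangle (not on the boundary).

214

Using the shoelace formula, 2A = |(9·19 − (-4)·(-10)) + ((-4)·15 − (-17)·19) + ((-17)·(-10) − 9·15)| = 429, so the area is 214.5.
Summing gcd(|Δx|,|Δy|) over the edges gives the boundary count: gcd(13,29) + gcd(13,4) + gcd(26,25) = 1+1+1 = 3.
Pick's theorem gives I = A − B/2 + 1 = 214.5 − 3/2 + 1 = 214.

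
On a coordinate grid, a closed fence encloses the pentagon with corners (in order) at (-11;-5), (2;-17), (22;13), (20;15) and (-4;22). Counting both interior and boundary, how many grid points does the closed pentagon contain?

The shoelace formula gives twice the area as |[(-11)·(-17) − 2·(-5)] + [2·13 − 22·(-17)] + [22·15 − 20·13] + [20·22 − (-4)·15] + [(-4)·(-5) − (-11)·22]| = 1429, so the area is 714.5.
The number of boundary lattice points is Σ gcd(|Δx|,|Δy|) = gcd(13,12) + gcd(20,30) + gcd(2,2) + gcd(24,7) + gcd(7,27) = 1+10+2+1+1 = 15.
Pick's theorem gives I = A − B/2 + 1 = 714.5 − 15/2 + 1 = 708, so the closed region contains I + B = 708 + 15 = 723 lattice points.

723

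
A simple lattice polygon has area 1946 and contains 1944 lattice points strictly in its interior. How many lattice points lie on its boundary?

Pick's theorem gives A = I + B/2 − 1, so B = 2(A − I + 1) = 2(1946 − 1944 + 1) = 6.

6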